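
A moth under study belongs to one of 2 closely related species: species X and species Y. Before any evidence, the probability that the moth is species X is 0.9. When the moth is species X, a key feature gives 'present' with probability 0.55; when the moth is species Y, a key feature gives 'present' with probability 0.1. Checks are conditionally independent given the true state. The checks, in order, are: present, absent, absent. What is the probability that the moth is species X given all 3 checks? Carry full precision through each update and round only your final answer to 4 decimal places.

0.9252

After 'present': P(species X) = 0.55·0.9000 / (0.55·0.9000 + 0.1·0.1000) ≈ 0.9802
After 'absent': P(species X) = 0.45·0.9802 / (0.45·0.9802 + 0.9·0.0198) ≈ 0.9612
After 'absent': P(species X) = 0.45·0.9612 / (0.45·0.9612 + 0.9·0.0388) ≈ 0.9252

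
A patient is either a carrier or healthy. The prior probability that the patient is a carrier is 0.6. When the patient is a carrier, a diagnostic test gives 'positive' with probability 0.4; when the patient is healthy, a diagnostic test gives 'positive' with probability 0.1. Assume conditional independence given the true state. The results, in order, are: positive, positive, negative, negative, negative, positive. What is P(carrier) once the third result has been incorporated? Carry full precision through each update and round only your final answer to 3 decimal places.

0.941

After 'positive': P(carrier) = 0.4·0.6000 / (0.4·0.6000 + 0.1·0.4000) ≈ 0.8571
After 'positive': P(carrier) = 0.4·0.8571 / (0.4·0.8571 + 0.1·0.1429) ≈ 0.9600
After 'negative': P(carrier) = 0.6·0.9600 / (0.6·0.9600 + 0.9·0.0400) ≈ 0.9412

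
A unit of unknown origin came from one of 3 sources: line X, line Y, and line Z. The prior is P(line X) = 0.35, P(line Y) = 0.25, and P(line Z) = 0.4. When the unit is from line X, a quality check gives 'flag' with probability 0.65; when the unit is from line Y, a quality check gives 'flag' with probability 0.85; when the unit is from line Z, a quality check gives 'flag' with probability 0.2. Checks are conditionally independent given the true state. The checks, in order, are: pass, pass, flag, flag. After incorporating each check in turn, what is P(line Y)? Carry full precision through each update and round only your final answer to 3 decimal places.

0.125

After 'pass': normaliser = 0.35·0.3500 + 0.15·0.2500 + 0.8·0.4000; P(line X) ≈ 0.2552, P(line Y) ≈ 0.0781, P(line Z) ≈ 0.6667
After 'pass': normaliser = 0.35·0.2552 + 0.15·0.0781 + 0.8·0.6667; P(line X) ≈ 0.1408, P(line Y) ≈ 0.0185, P(line Z) ≈ 0.8407
After 'flag': normaliser = 0.65·0.1408 + 0.85·0.0185 + 0.2·0.8407; P(line X) ≈ 0.3324, P(line Y) ≈ 0.0570, P(line Z) ≈ 0.6106
After 'flag': normaliser = 0.65·0.3324 + 0.85·0.0570 + 0.2·0.6106; P(line X) ≈ 0.5588, P(line Y) ≈ 0.1254, P(line Z) ≈ 0.3159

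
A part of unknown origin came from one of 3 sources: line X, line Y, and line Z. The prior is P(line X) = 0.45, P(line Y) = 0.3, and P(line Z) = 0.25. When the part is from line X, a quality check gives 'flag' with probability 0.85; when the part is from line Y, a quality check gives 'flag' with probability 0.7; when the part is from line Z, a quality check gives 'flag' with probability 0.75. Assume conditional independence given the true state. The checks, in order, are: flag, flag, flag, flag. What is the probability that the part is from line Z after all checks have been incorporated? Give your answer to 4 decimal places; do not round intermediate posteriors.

0.2049

Apply Bayes' rule sequentially, carrying P(line Z) forward.
After 'flag': normaliser = 0.85·0.4500 + 0.7·0.3000 + 0.75·0.2500; P(line X) ≈ 0.4904, P(line Y) ≈ 0.2692, P(line Z) ≈ 0.2404
After 'flag': normaliser = 0.85·0.4904 + 0.7·0.2692 + 0.75·0.2404; P(line X) ≈ 0.5306, P(line Y) ≈ 0.2399, P(line Z) ≈ 0.2295
After 'flag': normaliser = 0.85·0.5306 + 0.7·0.2399 + 0.75·0.2295; P(line X) ≈ 0.5701, P(line Y) ≈ 0.2123, P(line Z) ≈ 0.2176
After 'flag': normaliser = 0.85·0.5701 + 0.7·0.2123 + 0.75·0.2176; P(line X) ≈ 0.6085, P(line Y) ≈ 0.1866, P(line Z) ≈ 0.2049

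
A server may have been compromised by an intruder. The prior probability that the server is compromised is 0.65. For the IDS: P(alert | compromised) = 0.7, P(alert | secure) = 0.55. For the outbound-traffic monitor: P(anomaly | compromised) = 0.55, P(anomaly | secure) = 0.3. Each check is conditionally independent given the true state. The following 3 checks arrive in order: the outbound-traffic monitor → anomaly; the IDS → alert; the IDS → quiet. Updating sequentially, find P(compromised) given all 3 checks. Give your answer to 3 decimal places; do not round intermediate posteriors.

After the outbound-traffic monitor='anomaly': P(compromised) = 0.55·0.6500 / (0.55·0.6500 + 0.3·0.3500) ≈ 0.7730
After the IDS='alert': P(compromised) = 0.7·0.7730 / (0.7·0.7730 + 0.55·0.2270) ≈ 0.8125
After the IDS='quiet': P(compromised) = 0.3·0.8125 / (0.3·0.8125 + 0.45·0.1875) ≈ 0.7429

0.743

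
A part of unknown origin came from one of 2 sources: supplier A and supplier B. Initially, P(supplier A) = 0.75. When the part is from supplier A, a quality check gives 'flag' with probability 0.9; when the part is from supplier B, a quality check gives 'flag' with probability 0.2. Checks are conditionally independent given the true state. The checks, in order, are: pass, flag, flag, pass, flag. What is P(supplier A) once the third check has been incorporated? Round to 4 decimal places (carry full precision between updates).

After 'pass': P(supplier A) = 0.1·0.7500 / (0.1·0.7500 + 0.8·0.2500) ≈ 0.2727
After 'flag': P(supplier A) = 0.9·0.2727 / (0.9·0.2727 + 0.2·0.7273) ≈ 0.6279
After 'flag': P(supplier A) = 0.9·0.6279 / (0.9·0.6279 + 0.2·0.3721) ≈ 0.8836

0.8836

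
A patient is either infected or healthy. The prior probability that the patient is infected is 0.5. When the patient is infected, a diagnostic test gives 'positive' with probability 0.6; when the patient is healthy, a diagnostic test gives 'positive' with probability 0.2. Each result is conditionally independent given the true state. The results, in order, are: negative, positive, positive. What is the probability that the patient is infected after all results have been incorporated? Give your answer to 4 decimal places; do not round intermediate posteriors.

After 'negative': P(infected) = 0.4·0.5000 / (0.4·0.5000 + 0.8·0.5000) ≈ 0.3333
After 'positive': P(infected) = 0.6·0.3333 / (0.6·0.3333 + 0.2·0.6667) ≈ 0.6000
After 'positive': P(infected) = 0.6·0.6000 / (0.6·0.6000 + 0.2·0.4000) ≈ 0.8182

0.8182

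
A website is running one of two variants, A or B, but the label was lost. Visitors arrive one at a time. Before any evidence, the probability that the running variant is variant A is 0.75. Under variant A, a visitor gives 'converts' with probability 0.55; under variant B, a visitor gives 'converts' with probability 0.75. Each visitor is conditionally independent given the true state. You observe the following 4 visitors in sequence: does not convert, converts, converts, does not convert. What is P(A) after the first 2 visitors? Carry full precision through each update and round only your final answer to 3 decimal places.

After 'does not convert': P(A) = 0.45·0.7500 / (0.45·0.7500 + 0.25·0.2500) ≈ 0.8438
After 'converts': P(A) = 0.55·0.8438 / (0.55·0.8438 + 0.75·0.1562) ≈ 0.7984

0.798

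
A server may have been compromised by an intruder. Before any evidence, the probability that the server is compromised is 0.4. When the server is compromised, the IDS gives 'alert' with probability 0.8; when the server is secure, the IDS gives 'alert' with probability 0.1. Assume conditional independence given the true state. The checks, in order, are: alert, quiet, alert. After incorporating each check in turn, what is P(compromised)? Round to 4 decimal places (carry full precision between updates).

0.9046

Apply Bayes' rule sequentially, carrying P(compromised) forward.
After 'alert': P(compromised) = 0.8·0.4000 / (0.8·0.4000 + 0.1·0.6000) ≈ 0.8421
After 'quiet': P(compromised) = 0.2·0.8421 / (0.2·0.8421 + 0.9·0.1579) ≈ 0.5424
After 'alert': P(compromised) = 0.8·0.5424 / (0.8·0.5424 + 0.1·0.4576) ≈ 0.9046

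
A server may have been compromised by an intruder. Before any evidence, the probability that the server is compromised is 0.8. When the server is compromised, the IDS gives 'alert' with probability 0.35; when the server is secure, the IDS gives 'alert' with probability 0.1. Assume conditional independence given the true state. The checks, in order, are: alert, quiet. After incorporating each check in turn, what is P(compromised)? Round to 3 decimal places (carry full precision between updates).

0.910

After 'alert': P(compromised) = 0.35·0.8000 / (0.35·0.8000 + 0.1·0.2000) ≈ 0.9333
After 'quiet': P(compromised) = 0.65·0.9333 / (0.65·0.9333 + 0.9·0.0667) ≈ 0.9100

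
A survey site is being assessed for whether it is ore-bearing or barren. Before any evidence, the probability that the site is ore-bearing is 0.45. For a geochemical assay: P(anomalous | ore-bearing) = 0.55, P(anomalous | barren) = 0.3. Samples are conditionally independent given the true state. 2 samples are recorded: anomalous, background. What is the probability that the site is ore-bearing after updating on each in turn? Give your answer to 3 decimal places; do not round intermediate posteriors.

0.491

After 'anomalous': P(ore) = 0.55·0.4500 / (0.55·0.4500 + 0.3·0.5500) ≈ 0.6000
After 'background': P(ore) = 0.45·0.6000 / (0.45·0.6000 + 0.7·0.4000) ≈ 0.4909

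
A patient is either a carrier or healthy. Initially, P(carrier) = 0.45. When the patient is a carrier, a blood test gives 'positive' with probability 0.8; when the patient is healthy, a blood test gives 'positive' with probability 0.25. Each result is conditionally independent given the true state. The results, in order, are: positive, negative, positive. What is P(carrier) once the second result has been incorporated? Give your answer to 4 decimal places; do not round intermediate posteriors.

After 'positive': P(carrier) = 0.8·0.4500 / (0.8·0.4500 + 0.25·0.5500) ≈ 0.7236
After 'negative': P(carrier) = 0.2·0.7236 / (0.2·0.7236 + 0.75·0.2764) ≈ 0.4111

0.4111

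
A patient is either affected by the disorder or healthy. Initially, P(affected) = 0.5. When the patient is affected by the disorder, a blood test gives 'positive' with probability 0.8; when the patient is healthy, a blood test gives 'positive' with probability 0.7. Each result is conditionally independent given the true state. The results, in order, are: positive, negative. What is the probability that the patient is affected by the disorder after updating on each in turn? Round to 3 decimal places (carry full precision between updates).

0.432

After 'positive': P(affected) = 0.8·0.5000 / (0.8·0.5000 + 0.7·0.5000) ≈ 0.5333
After 'negative': P(affected) = 0.2·0.5333 / (0.2·0.5333 + 0.3·0.4667) ≈ 0.4324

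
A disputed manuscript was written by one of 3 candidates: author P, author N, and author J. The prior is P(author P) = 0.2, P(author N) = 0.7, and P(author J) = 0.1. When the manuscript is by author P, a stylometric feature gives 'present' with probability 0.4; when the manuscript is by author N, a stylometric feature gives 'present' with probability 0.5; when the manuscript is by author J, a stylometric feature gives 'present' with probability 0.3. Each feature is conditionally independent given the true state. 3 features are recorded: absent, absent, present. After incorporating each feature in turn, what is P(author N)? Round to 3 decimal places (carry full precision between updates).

0.668

After 'absent': normaliser = 0.6·0.2000 + 0.5·0.7000 + 0.7·0.1000; P(author P) ≈ 0.2222, P(author N) ≈ 0.6481, P(author J) ≈ 0.1296
After 'absent': normaliser = 0.6·0.2222 + 0.5·0.6481 + 0.7·0.1296; P(author P) ≈ 0.2432, P(author N) ≈ 0.5912, P(author J) ≈ 0.1655
After 'present': normaliser = 0.4·0.2432 + 0.5·0.5912 + 0.3·0.1655; P(author P) ≈ 0.2198, P(author N) ≈ 0.6679, P(author J) ≈ 0.1122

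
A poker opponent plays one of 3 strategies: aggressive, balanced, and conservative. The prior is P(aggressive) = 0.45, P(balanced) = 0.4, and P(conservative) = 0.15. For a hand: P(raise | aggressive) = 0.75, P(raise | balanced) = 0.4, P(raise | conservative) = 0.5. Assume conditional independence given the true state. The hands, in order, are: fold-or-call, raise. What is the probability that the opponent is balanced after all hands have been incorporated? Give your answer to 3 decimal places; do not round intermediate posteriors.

After 'fold-or-call': normaliser = 0.25·0.4500 + 0.6·0.4000 + 0.5·0.1500; P(aggressive) ≈ 0.2632, P(balanced) ≈ 0.5614, P(conservative) ≈ 0.1754
After 'raise': normaliser = 0.75·0.2632 + 0.4·0.5614 + 0.5·0.1754; P(aggressive) ≈ 0.3873, P(balanced) ≈ 0.4406, P(conservative) ≈ 0.1721

0.441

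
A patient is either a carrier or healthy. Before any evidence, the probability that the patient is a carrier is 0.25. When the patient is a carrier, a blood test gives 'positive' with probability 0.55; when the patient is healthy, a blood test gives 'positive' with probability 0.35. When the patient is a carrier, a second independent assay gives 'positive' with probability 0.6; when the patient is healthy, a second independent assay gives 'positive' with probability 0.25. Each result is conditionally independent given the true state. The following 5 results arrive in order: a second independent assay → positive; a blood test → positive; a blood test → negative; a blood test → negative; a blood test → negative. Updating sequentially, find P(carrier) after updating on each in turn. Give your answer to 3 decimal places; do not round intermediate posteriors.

0.294

After a second independent assay='positive': P(carrier) = 0.6·0.2500 / (0.6·0.2500 + 0.25·0.7500) ≈ 0.4444
After a blood test='positive': P(carrier) = 0.55·0.4444 / (0.55·0.4444 + 0.35·0.5556) ≈ 0.5570
After a blood test='negative': P(carrier) = 0.45·0.5570 / (0.45·0.5570 + 0.65·0.4430) ≈ 0.4653
After a blood test='negative': P(carrier) = 0.45·0.4653 / (0.45·0.4653 + 0.65·0.5347) ≈ 0.3760
After a blood test='negative': P(carrier) = 0.45·0.3760 / (0.45·0.3760 + 0.65·0.6240) ≈ 0.2944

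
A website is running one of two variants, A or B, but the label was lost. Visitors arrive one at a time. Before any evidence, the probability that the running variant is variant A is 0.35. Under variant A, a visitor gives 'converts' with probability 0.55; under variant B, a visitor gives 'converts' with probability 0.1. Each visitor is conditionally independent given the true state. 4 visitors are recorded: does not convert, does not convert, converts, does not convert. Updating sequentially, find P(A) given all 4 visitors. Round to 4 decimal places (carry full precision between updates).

After 'does not convert': P(A) = 0.45·0.3500 / (0.45·0.3500 + 0.9·0.6500) ≈ 0.2121
After 'does not convert': P(A) = 0.45·0.2121 / (0.45·0.2121 + 0.9·0.7879) ≈ 0.1186
After 'converts': P(A) = 0.55·0.1186 / (0.55·0.1186 + 0.1·0.8814) ≈ 0.4254
After 'does not convert': P(A) = 0.45·0.4254 / (0.45·0.4254 + 0.9·0.5746) ≈ 0.2702

0.2702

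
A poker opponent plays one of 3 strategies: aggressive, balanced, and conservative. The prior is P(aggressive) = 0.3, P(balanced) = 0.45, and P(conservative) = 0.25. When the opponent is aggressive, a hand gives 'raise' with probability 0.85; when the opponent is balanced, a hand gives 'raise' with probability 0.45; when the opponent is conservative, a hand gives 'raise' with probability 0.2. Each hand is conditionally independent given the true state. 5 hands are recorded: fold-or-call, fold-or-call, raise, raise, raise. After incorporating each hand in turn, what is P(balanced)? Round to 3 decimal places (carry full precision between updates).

0.696

After 'fold-or-call': normaliser = 0.15·0.3000 + 0.55·0.4500 + 0.8·0.2500; P(aggressive) ≈ 0.0914, P(balanced) ≈ 0.5025, P(conservative) ≈ 0.4061
After 'fold-or-call': normaliser = 0.15·0.0914 + 0.55·0.5025 + 0.8·0.4061; P(aggressive) ≈ 0.0223, P(balanced) ≈ 0.4494, P(conservative) ≈ 0.5283
After 'raise': normaliser = 0.85·0.0223 + 0.45·0.4494 + 0.2·0.5283; P(aggressive) ≈ 0.0580, P(balanced) ≈ 0.6188, P(conservative) ≈ 0.3233
After 'raise': normaliser = 0.85·0.0580 + 0.45·0.6188 + 0.2·0.3233; P(aggressive) ≈ 0.1256, P(balanced) ≈ 0.7097, P(conservative) ≈ 0.1648
After 'raise': normaliser = 0.85·0.1256 + 0.45·0.7097 + 0.2·0.1648; P(aggressive) ≈ 0.2325, P(balanced) ≈ 0.6957, P(conservative) ≈ 0.0718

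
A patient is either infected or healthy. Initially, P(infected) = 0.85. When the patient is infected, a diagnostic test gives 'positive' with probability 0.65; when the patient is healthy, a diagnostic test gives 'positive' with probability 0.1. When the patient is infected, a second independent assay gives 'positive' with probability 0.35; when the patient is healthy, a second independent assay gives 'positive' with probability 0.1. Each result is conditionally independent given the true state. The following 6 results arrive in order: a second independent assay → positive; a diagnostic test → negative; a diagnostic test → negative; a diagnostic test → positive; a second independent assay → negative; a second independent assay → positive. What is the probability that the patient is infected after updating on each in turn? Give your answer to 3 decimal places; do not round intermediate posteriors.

0.980

After a second independent assay='positive': P(infected) = 0.35·0.8500 / (0.35·0.8500 + 0.1·0.1500) ≈ 0.9520
After a diagnostic test='negative': P(infected) = 0.35·0.9520 / (0.35·0.9520 + 0.9·0.0480) ≈ 0.8852
After a diagnostic test='negative': P(infected) = 0.35·0.8852 / (0.35·0.8852 + 0.9·0.1148) ≈ 0.7500
After a diagnostic test='positive': P(infected) = 0.65·0.7500 / (0.65·0.7500 + 0.1·0.2500) ≈ 0.9512
After a second independent assay='negative': P(infected) = 0.65·0.9512 / (0.65·0.9512 + 0.9·0.0488) ≈ 0.9337
After a second independent assay='positive': P(infected) = 0.35·0.9337 / (0.35·0.9337 + 0.1·0.0663) ≈ 0.9801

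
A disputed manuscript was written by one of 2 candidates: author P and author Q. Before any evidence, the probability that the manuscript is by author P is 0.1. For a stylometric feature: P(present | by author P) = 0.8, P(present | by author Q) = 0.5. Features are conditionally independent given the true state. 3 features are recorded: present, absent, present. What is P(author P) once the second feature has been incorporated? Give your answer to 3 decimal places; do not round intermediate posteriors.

0.066

Apply Bayes' rule sequentially, carrying P(author P) forward.
After 'present': P(author P) = 0.8·0.1000 / (0.8·0.1000 + 0.5·0.9000) ≈ 0.1509
After 'absent': P(author P) = 0.2·0.1509 / (0.2·0.1509 + 0.5·0.8491) ≈ 0.0664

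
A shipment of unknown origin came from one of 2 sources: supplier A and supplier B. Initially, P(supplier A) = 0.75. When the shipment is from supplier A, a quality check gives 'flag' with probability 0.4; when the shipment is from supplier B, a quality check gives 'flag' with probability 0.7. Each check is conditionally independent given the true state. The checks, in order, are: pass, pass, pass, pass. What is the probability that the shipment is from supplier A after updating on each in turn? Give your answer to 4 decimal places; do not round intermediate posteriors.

0.9796

After 'pass': P(supplier A) = 0.6·0.7500 / (0.6·0.7500 + 0.3·0.2500) ≈ 0.8571
After 'pass': P(supplier A) = 0.6·0.8571 / (0.6·0.8571 + 0.3·0.1429) ≈ 0.9231
After 'pass': P(supplier A) = 0.6·0.9231 / (0.6·0.9231 + 0.3·0.0769) ≈ 0.9600
After 'pass': P(supplier A) = 0.6·0.9600 / (0.6·0.9600 + 0.3·0.0400) ≈ 0.9796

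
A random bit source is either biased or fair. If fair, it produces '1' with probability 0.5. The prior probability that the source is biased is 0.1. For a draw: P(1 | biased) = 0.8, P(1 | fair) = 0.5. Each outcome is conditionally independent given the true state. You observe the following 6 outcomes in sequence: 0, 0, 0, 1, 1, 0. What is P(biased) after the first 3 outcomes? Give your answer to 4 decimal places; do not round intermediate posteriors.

0.0071

After '0': P(biased) = 0.2·0.1000 / (0.2·0.1000 + 0.5·0.9000) ≈ 0.0426
After '0': P(biased) = 0.2·0.0426 / (0.2·0.0426 + 0.5·0.9574) ≈ 0.0175
After '0': P(biased) = 0.2·0.0175 / (0.2·0.0175 + 0.5·0.9825) ≈ 0.0071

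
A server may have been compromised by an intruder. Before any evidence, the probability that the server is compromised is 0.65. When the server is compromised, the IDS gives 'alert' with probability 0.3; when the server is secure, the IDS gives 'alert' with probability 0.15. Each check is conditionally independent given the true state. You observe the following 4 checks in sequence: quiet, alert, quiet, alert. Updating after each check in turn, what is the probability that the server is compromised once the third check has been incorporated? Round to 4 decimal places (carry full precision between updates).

0.7158

Apply Bayes' rule sequentially, carrying P(compromised) forward.
After 'quiet': P(compromised) = 0.7·0.6500 / (0.7·0.6500 + 0.85·0.3500) ≈ 0.6047
After 'alert': P(compromised) = 0.3·0.6047 / (0.3·0.6047 + 0.15·0.3953) ≈ 0.7536
After 'quiet': P(compromised) = 0.7·0.7536 / (0.7·0.7536 + 0.85·0.2464) ≈ 0.7158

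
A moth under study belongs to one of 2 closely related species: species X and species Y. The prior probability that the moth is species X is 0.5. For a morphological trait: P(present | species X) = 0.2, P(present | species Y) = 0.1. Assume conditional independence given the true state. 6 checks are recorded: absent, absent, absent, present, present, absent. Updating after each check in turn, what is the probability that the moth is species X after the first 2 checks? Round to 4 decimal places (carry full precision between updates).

Each posterior becomes the prior for the next update.
After 'absent': P(species X) = 0.8·0.5000 / (0.8·0.5000 + 0.9·0.5000) ≈ 0.4706
After 'absent': P(species X) = 0.8·0.4706 / (0.8·0.4706 + 0.9·0.5294) ≈ 0.4414

0.4414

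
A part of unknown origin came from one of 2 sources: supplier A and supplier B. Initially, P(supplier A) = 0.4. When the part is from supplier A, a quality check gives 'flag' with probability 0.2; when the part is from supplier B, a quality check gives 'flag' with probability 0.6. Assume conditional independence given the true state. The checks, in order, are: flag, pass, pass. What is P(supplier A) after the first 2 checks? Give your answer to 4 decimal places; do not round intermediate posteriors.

0.3077

After 'flag': P(supplier A) = 0.2·0.4000 / (0.2·0.4000 + 0.6·0.6000) ≈ 0.1818
After 'pass': P(supplier A) = 0.8·0.1818 / (0.8·0.1818 + 0.4·0.8182) ≈ 0.3077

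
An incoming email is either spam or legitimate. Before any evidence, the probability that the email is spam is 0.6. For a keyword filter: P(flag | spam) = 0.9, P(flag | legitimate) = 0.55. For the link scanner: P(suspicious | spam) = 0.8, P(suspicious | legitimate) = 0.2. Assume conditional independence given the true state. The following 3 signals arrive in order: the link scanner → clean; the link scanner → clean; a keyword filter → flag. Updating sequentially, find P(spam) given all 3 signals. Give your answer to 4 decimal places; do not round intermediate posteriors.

0.1330

After the link scanner='clean': P(spam) = 0.2·0.6000 / (0.2·0.6000 + 0.8·0.4000) ≈ 0.2727
After the link scanner='clean': P(spam) = 0.2·0.2727 / (0.2·0.2727 + 0.8·0.7273) ≈ 0.0857
After a keyword filter='flag': P(spam) = 0.9·0.0857 / (0.9·0.0857 + 0.55·0.9143) ≈ 0.1330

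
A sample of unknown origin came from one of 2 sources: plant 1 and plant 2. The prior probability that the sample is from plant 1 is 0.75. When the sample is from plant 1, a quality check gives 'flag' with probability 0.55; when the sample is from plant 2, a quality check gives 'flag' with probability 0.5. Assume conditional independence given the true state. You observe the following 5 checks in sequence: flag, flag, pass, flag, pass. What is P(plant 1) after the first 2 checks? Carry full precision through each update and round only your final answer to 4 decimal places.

0.7840

After 'flag': P(plant 1) = 0.55·0.7500 / (0.55·0.7500 + 0.5·0.2500) ≈ 0.7674
After 'flag': P(plant 1) = 0.55·0.7674 / (0.55·0.7674 + 0.5·0.2326) ≈ 0.7840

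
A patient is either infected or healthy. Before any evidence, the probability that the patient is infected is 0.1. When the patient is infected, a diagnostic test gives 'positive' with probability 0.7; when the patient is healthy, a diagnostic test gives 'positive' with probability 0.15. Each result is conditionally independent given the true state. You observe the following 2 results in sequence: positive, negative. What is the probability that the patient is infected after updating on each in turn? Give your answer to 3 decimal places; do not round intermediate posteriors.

0.155

After 'positive': P(infected) = 0.7·0.1000 / (0.7·0.1000 + 0.15·0.9000) ≈ 0.3415
After 'negative': P(infected) = 0.3·0.3415 / (0.3·0.3415 + 0.85·0.6585) ≈ 0.1547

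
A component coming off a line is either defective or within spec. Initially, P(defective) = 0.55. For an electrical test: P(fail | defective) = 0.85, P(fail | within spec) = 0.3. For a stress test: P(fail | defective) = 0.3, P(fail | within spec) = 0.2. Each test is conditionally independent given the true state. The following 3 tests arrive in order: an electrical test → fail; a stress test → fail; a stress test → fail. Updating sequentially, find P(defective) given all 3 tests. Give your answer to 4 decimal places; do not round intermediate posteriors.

After an electrical test='fail': P(defective) = 0.85·0.5500 / (0.85·0.5500 + 0.3·0.4500) ≈ 0.7759
After a stress test='fail': P(defective) = 0.3·0.7759 / (0.3·0.7759 + 0.2·0.2241) ≈ 0.8386
After a stress test='fail': P(defective) = 0.3·0.8386 / (0.3·0.8386 + 0.2·0.1614) ≈ 0.8863

0.8863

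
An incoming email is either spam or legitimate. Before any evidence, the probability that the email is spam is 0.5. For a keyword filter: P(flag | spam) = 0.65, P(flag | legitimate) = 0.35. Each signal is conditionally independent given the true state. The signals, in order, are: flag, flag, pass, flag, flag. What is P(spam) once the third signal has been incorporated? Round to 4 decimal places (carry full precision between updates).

0.6500

Apply Bayes' rule sequentially, carrying P(spam) forward.
After 'flag': P(spam) = 0.65·0.5000 / (0.65·0.5000 + 0.35·0.5000) ≈ 0.6500
After 'flag': P(spam) = 0.65·0.6500 / (0.65·0.6500 + 0.35·0.3500) ≈ 0.7752
After 'pass': P(spam) = 0.35·0.7752 / (0.35·0.7752 + 0.65·0.2248) ≈ 0.6500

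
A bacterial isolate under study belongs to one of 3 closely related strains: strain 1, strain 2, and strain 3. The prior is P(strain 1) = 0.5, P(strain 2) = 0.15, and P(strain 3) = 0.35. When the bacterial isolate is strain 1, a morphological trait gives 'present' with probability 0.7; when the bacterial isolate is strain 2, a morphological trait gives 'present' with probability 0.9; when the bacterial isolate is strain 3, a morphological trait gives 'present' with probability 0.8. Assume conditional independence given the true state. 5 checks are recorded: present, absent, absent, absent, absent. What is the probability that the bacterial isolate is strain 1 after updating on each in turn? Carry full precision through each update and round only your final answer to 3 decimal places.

After 'present': normaliser = 0.7·0.5000 + 0.9·0.1500 + 0.8·0.3500; P(strain 1) ≈ 0.4575, P(strain 2) ≈ 0.1765, P(strain 3) ≈ 0.3660
After 'absent': normaliser = 0.3·0.4575 + 0.1·0.1765 + 0.2·0.3660; P(strain 1) ≈ 0.6017, P(strain 2) ≈ 0.0774, P(strain 3) ≈ 0.3209
After 'absent': normaliser = 0.3·0.6017 + 0.1·0.0774 + 0.2·0.3209; P(strain 1) ≈ 0.7151, P(strain 2) ≈ 0.0306, P(strain 3) ≈ 0.2543
After 'absent': normaliser = 0.3·0.7151 + 0.1·0.0306 + 0.2·0.2543; P(strain 1) ≈ 0.7992, P(strain 2) ≈ 0.0114, P(strain 3) ≈ 0.1894
After 'absent': normaliser = 0.3·0.7992 + 0.1·0.0114 + 0.2·0.1894; P(strain 1) ≈ 0.8600, P(strain 2) ≈ 0.0041, P(strain 3) ≈ 0.1359

0.860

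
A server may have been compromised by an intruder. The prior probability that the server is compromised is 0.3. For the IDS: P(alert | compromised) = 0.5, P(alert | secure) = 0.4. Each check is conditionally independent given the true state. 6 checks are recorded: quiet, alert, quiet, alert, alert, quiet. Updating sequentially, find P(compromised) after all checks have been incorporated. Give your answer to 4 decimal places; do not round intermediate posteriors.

After 'quiet': P(compromised) = 0.5·0.3000 / (0.5·0.3000 + 0.6·0.7000) ≈ 0.2632
After 'alert': P(compromised) = 0.5·0.2632 / (0.5·0.2632 + 0.4·0.7368) ≈ 0.3086
After 'quiet': P(compromised) = 0.5·0.3086 / (0.5·0.3086 + 0.6·0.6914) ≈ 0.2711
After 'alert': P(compromised) = 0.5·0.2711 / (0.5·0.2711 + 0.4·0.7289) ≈ 0.3174
After 'alert': P(compromised) = 0.5·0.3174 / (0.5·0.3174 + 0.4·0.6826) ≈ 0.3676
After 'quiet': P(compromised) = 0.5·0.3676 / (0.5·0.3676 + 0.6·0.6324) ≈ 0.3263

0.3263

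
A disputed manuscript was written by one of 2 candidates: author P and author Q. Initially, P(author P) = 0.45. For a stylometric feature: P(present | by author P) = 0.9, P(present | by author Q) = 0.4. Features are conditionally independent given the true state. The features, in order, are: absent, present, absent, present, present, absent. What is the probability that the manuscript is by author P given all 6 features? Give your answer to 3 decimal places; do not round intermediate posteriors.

After 'absent': P(author P) = 0.1·0.4500 / (0.1·0.4500 + 0.6·0.5500) ≈ 0.1200
After 'present': P(author P) = 0.9·0.1200 / (0.9·0.1200 + 0.4·0.8800) ≈ 0.2348
After 'absent': P(author P) = 0.1·0.2348 / (0.1·0.2348 + 0.6·0.7652) ≈ 0.0486
After 'present': P(author P) = 0.9·0.0486 / (0.9·0.0486 + 0.4·0.9514) ≈ 0.1032
After 'present': P(author P) = 0.9·0.1032 / (0.9·0.1032 + 0.4·0.8968) ≈ 0.2056
After 'absent': P(author P) = 0.1·0.2056 / (0.1·0.2056 + 0.6·0.7944) ≈ 0.0414

0.041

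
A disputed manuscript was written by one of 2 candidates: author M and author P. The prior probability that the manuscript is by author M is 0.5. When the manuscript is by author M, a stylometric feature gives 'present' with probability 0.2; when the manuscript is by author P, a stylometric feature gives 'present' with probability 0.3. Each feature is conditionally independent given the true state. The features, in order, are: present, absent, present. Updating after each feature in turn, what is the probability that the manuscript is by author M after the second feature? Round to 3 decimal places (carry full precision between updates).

Each posterior becomes the prior for the next update.
After 'present': P(author M) = 0.2·0.5000 / (0.2·0.5000 + 0.3·0.5000) ≈ 0.4000
After 'absent': P(author M) = 0.8·0.4000 / (0.8·0.4000 + 0.7·0.6000) ≈ 0.4324

0.432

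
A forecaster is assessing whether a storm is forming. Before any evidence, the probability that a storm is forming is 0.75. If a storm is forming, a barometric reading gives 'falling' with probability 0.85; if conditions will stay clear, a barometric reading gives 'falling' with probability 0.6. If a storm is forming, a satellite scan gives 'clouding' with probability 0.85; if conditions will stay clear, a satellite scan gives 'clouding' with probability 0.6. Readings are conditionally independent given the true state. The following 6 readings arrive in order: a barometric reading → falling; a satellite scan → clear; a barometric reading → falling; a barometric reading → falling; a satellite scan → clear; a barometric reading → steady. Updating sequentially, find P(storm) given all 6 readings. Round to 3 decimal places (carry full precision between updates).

0.310

After a barometric reading='falling': P(storm) = 0.85·0.7500 / (0.85·0.7500 + 0.6·0.2500) ≈ 0.8095
After a satellite scan='clear': P(storm) = 0.15·0.8095 / (0.15·0.8095 + 0.4·0.1905) ≈ 0.6145
After a barometric reading='falling': P(storm) = 0.85·0.6145 / (0.85·0.6145 + 0.6·0.3855) ≈ 0.6930
After a barometric reading='falling': P(storm) = 0.85·0.6930 / (0.85·0.6930 + 0.6·0.3070) ≈ 0.7618
After a satellite scan='clear': P(storm) = 0.15·0.7618 / (0.15·0.7618 + 0.4·0.2382) ≈ 0.5453
After a barometric reading='steady': P(storm) = 0.15·0.5453 / (0.15·0.5453 + 0.4·0.4547) ≈ 0.3102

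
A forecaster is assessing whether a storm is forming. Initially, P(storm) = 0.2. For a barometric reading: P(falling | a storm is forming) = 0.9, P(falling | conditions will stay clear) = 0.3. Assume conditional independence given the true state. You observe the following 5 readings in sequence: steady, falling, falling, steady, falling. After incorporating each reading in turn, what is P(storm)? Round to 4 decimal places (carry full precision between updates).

0.1211

After 'steady': P(storm) = 0.1·0.2000 / (0.1·0.2000 + 0.7·0.8000) ≈ 0.0345
After 'falling': P(storm) = 0.9·0.0345 / (0.9·0.0345 + 0.3·0.9655) ≈ 0.0968
After 'falling': P(storm) = 0.9·0.0968 / (0.9·0.0968 + 0.3·0.9032) ≈ 0.2432
After 'steady': P(storm) = 0.1·0.2432 / (0.1·0.2432 + 0.7·0.7568) ≈ 0.0439
After 'falling': P(storm) = 0.9·0.0439 / (0.9·0.0439 + 0.3·0.9561) ≈ 0.1211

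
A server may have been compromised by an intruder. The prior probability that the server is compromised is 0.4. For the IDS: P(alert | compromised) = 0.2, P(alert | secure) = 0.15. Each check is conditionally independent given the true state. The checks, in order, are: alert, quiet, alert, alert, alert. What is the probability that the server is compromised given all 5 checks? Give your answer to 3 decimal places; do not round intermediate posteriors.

After 'alert': P(compromised) = 0.2·0.4000 / (0.2·0.4000 + 0.15·0.6000) ≈ 0.4706
After 'quiet': P(compromised) = 0.8·0.4706 / (0.8·0.4706 + 0.85·0.5294) ≈ 0.4555
After 'alert': P(compromised) = 0.2·0.4555 / (0.2·0.4555 + 0.15·0.5445) ≈ 0.5273
After 'alert': P(compromised) = 0.2·0.5273 / (0.2·0.5273 + 0.15·0.4727) ≈ 0.5980
After 'alert': P(compromised) = 0.2·0.5980 / (0.2·0.5980 + 0.15·0.4020) ≈ 0.6648

0.665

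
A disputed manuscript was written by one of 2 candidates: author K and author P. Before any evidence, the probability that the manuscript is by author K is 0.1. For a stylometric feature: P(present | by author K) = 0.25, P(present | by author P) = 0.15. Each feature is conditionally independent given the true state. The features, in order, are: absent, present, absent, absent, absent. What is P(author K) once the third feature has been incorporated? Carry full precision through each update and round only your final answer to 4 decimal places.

0.1260

After 'absent': P(author K) = 0.75·0.1000 / (0.75·0.1000 + 0.85·0.9000) ≈ 0.0893
After 'present': P(author K) = 0.25·0.0893 / (0.25·0.0893 + 0.15·0.9107) ≈ 0.1404
After 'absent': P(author K) = 0.75·0.1404 / (0.75·0.1404 + 0.85·0.8596) ≈ 0.1260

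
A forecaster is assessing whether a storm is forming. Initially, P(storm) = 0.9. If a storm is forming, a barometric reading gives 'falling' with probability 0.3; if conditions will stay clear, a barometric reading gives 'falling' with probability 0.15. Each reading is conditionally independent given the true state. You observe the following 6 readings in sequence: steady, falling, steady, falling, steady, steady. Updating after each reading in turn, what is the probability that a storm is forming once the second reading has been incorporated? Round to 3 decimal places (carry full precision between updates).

0.937

After 'steady': P(storm) = 0.7·0.9000 / (0.7·0.9000 + 0.85·0.1000) ≈ 0.8811
After 'falling': P(storm) = 0.3·0.8811 / (0.3·0.8811 + 0.15·0.1189) ≈ 0.9368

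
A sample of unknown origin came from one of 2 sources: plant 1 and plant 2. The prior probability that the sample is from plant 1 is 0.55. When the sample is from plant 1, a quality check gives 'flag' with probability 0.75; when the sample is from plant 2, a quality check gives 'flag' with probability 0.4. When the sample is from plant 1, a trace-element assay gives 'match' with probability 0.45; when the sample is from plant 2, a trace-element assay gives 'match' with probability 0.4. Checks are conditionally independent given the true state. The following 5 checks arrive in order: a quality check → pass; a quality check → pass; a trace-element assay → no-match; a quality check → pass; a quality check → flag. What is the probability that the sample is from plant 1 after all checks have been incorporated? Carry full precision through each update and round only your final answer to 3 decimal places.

0.132

After a quality check='pass': P(plant 1) = 0.25·0.5500 / (0.25·0.5500 + 0.6·0.4500) ≈ 0.3374
After a quality check='pass': P(plant 1) = 0.25·0.3374 / (0.25·0.3374 + 0.6·0.6626) ≈ 0.1750
After a trace-element assay='no-match': P(plant 1) = 0.55·0.1750 / (0.55·0.1750 + 0.6·0.8250) ≈ 0.1628
After a quality check='pass': P(plant 1) = 0.25·0.1628 / (0.25·0.1628 + 0.6·0.8372) ≈ 0.0750
After a quality check='flag': P(plant 1) = 0.75·0.0750 / (0.75·0.0750 + 0.4·0.9250) ≈ 0.1319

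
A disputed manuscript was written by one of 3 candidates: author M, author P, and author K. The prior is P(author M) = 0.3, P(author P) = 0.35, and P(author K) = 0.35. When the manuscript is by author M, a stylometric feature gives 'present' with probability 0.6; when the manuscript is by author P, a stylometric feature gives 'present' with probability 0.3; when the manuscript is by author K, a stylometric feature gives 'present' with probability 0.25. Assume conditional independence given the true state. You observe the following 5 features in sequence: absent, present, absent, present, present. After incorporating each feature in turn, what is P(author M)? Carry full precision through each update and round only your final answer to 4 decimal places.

0.5736

Apply Bayes' rule sequentially, carrying P(author M) forward.
After 'absent': normaliser = 0.4·0.3000 + 0.7·0.3500 + 0.75·0.3500; P(author M) ≈ 0.1912, P(author P) ≈ 0.3904, P(author K) ≈ 0.4183
After 'present': normaliser = 0.6·0.1912 + 0.3·0.3904 + 0.25·0.4183; P(author M) ≈ 0.3410, P(author P) ≈ 0.3481, P(author K) ≈ 0.3108
After 'absent': normaliser = 0.4·0.3410 + 0.7·0.3481 + 0.75·0.3108; P(author M) ≈ 0.2224, P(author P) ≈ 0.3974, P(author K) ≈ 0.3802
After 'present': normaliser = 0.6·0.2224 + 0.3·0.3974 + 0.25·0.3802; P(author M) ≈ 0.3838, P(author P) ≈ 0.3429, P(author K) ≈ 0.2733
After 'present': normaliser = 0.6·0.3838 + 0.3·0.3429 + 0.25·0.2733; P(author M) ≈ 0.5736, P(author P) ≈ 0.2562, P(author K) ≈ 0.1702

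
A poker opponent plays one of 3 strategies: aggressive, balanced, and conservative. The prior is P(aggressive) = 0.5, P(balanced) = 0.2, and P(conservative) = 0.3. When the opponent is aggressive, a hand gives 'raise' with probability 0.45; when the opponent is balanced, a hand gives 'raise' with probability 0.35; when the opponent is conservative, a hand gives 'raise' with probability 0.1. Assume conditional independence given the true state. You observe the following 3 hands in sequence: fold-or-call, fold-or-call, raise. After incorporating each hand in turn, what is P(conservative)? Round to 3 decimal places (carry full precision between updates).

After 'fold-or-call': normaliser = 0.55·0.5000 + 0.65·0.2000 + 0.9·0.3000; P(aggressive) ≈ 0.4074, P(balanced) ≈ 0.1926, P(conservative) ≈ 0.4000
After 'fold-or-call': normaliser = 0.55·0.4074 + 0.65·0.1926 + 0.9·0.4000; P(aggressive) ≈ 0.3159, P(balanced) ≈ 0.1765, P(conservative) ≈ 0.5076
After 'raise': normaliser = 0.45·0.3159 + 0.35·0.1765 + 0.1·0.5076; P(aggressive) ≈ 0.5582, P(balanced) ≈ 0.2425, P(conservative) ≈ 0.1993

0.199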